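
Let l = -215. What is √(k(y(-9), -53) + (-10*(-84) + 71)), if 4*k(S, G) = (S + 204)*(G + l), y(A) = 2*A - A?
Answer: I*√12154 ≈ 110.25*I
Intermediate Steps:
y(A) = A
k(S, G) = (-215 + G)*(204 + S)/4 (k(S, G) = ((S + 204)*(G - 215))/4 = ((204 + S)*(-215 + G))/4 = ((-215 + G)*(204 + S))/4 = (-215 + G)*(204 + S)/4)
√(k(y(-9), -53) + (-10*(-84) + 71)) = √((-10965 + 51*(-53) - 215/4*(-9) + (¼)*(-53)*(-9)) + (-10*(-84) + 71)) = √((-10965 - 2703 + 1935/4 + 477/4) + (840 + 71)) = √(-13065 + 911) = √(-12154) = I*√12154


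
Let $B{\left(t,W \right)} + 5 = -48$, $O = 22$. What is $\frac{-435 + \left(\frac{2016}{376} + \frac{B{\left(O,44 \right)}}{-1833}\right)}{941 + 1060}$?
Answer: $- \frac{34238}{159471} \approx -0.2147$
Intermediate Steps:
$B{\left(t,W \right)} = -53$ ($B{\left(t,W \right)} = -5 - 48 = -53$)
$\frac{-435 + \left(\frac{2016}{376} + \frac{B{\left(O,44 \right)}}{-1833}\right)}{941 + 1060} = \frac{-435 + \left(\frac{2016}{376} - \frac{53}{-1833}\right)}{941 + 1060} = \frac{-435 + \left(2016 \cdot \frac{1}{376} - - \frac{53}{1833}\right)}{2001} = \left(-435 + \left(\frac{252}{47} + \frac{53}{1833}\right)\right) \frac{1}{2001} = \left(-435 + \frac{9881}{1833}\right) \frac{1}{2001} = \left(- \frac{787474}{1833}\right) \frac{1}{2001} = - \frac{34238}{159471}$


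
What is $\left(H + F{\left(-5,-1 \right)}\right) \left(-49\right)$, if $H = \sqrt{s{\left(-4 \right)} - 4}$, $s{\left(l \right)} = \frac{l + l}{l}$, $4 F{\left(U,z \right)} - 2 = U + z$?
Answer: $49 - 49 i \sqrt{2} \approx 49.0 - 69.297 i$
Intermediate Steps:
$F{\left(U,z \right)} = \frac{1}{2} + \frac{U}{4} + \frac{z}{4}$ ($F{\left(U,z \right)} = \frac{1}{2} + \frac{U + z}{4} = \frac{1}{2} + \left(\frac{U}{4} + \frac{z}{4}\right) = \frac{1}{2} + \frac{U}{4} + \frac{z}{4}$)
$s{\left(l \right)} = 2$ ($s{\left(l \right)} = \frac{2 l}{l} = 2$)
$H = i \sqrt{2}$ ($H = \sqrt{2 - 4} = \sqrt{-2} = i \sqrt{2} \approx 1.4142 i$)
$\left(H + F{\left(-5,-1 \right)}\right) \left(-49\right) = \left(i \sqrt{2} + \left(\frac{1}{2} + \frac{1}{4} \left(-5\right) + \frac{1}{4} \left(-1\right)\right)\right) \left(-49\right) = \left(i \sqrt{2} - 1\right) \left(-49\right) = \left(-1 + i \sqrt{2}\right) \left(-49\right) = 49 - 49 i \sqrt{2}$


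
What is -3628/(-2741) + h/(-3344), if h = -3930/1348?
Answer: 8182375633/6177819296 ≈ 1.3245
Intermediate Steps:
h = -1965/674 (h = -3930*1/1348 = -1965/674 ≈ -2.9154)
-3628/(-2741) + h/(-3344) = -3628/(-2741) - 1965/674/(-3344) = -3628*(-1/2741) - 1965/674*(-1/3344) = 3628/2741 + 1965/2253856 = 8182375633/6177819296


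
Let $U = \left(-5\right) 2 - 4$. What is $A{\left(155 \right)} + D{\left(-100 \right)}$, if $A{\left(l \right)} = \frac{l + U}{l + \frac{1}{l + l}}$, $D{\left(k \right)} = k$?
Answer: $- \frac{1587130}{16017} \approx -99.09$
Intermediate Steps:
$U = -14$ ($U = -10 - 4 = -14$)
$A{\left(l \right)} = \frac{-14 + l}{l + \frac{1}{2 l}}$ ($A{\left(l \right)} = \frac{l - 14}{l + \frac{1}{l + l}} = \frac{-14 + l}{l + \frac{1}{2 l}}$)
$A{\left(155 \right)} + D{\left(-100 \right)} = 2 \cdot 155 \frac{1}{1 + 2 \cdot 155^{2}} \left(-14 + 155\right) - 100 = 2 \cdot 155 \frac{1}{1 + 2 \cdot 24025} \cdot 141 - 100 = 2 \cdot 155 \frac{1}{1 + 48050} \cdot 141 - 100 = 2 \cdot 155 \cdot \frac{1}{48051} \cdot 141 - 100 = \frac{14570}{16017} - 100 = - \frac{1587130}{16017}$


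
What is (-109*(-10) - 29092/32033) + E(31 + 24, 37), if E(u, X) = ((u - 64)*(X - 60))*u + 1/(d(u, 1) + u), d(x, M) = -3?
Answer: 20778326349/1665716 ≈ 12474.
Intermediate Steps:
E(u, X) = 1/(-3 + u) + u*(-64 + u)*(-60 + X) (E(u, X) = ((u - 64)*(X - 60))*u + 1/(-3 + u) = ((-64 + u)*(-60 + X))*u + 1/(-3 + u) = u*(-64 + u)*(-60 + X) + 1/(-3 + u) = 1/(-3 + u) + u*(-64 + u)*(-60 + X))
(-109*(-10) - 29092/32033) + E(31 + 24, 37) = (-109*(-10) - 29092/32033) + (1 - 11520*(31 + 24) - 60*(31 + 24)**3 + 4020*(31 + 24)**2 + 37*(31 + 24)**3 - 67*37*(31 + 24)**2 + 192*37*(31 + 24))/(-3 + (31 + 24)) = (1090 - 29092*1/32033) + (1 - 11520*55 - 60*55**3 + 4020*55**2 + 37*55**3 - 67*37*55**2 + 192*37*55)/(-3 + 55) = (1090 - 29092/32033) + (1 - 633600 - 60*166375 + 4020*3025 + 37*166375 - 67*37*3025 + 390720)/52 = 34886878/32033 + (1 - 633600 - 9982500 + 12160500 + 6155875 - 7498975 + 390720)/52 = 34886878/32033 + (1/52)*592021 = 34886878/32033 + 592021/52 = 20778326349/1665716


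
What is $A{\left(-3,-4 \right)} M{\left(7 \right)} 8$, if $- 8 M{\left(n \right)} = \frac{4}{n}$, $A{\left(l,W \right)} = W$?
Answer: $\frac{16}{7} \approx 2.2857$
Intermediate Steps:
$M{\left(n \right)} = - \frac{1}{2 n}$ ($M{\left(n \right)} = - \frac{4 \frac{1}{n}}{8} = - \frac{1}{2 n}$)
$A{\left(-3,-4 \right)} M{\left(7 \right)} 8 = - 4 \left(- \frac{1}{2 \cdot 7}\right) 8 = - 4 \left(\left(- \frac{1}{2}\right) \frac{1}{7}\right) 8 = \left(-4\right) \left(- \frac{1}{14}\right) 8 = \frac{2}{7} \cdot 8 = \frac{16}{7}$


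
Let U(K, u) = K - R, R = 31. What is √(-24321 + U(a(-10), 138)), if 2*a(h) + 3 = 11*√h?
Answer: √(-97414 + 22*I*√10)/2 ≈ 0.055725 + 156.06*I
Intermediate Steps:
a(h) = -3/2 + 11*√h/2 (a(h) = -3/2 + (11*√h)/2 = -3/2 + 11*√h/2)
U(K, u) = -31 + K (U(K, u) = K - 1*31 = K - 31 = -31 + K)
√(-24321 + U(a(-10), 138)) = √(-24321 + (-31 + (-3/2 + 11*√(-10)/2))) = √(-24321 + (-31 + (-3/2 + 11*(I*√10)/2))) = √(-24321 + (-31 + (-3/2 + 11*I*√10/2))) = √(-24321 + (-65/2 + 11*I*√10/2)) = √(-48707/2 + 11*I*√10/2)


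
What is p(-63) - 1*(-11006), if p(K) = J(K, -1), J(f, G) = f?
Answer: 10943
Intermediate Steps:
p(K) = K
p(-63) - 1*(-11006) = -63 - 1*(-11006) = -63 + 11006 = 10943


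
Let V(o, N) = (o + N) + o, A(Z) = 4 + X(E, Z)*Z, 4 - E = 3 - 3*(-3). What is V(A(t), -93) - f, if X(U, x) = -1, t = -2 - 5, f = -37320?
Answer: 37249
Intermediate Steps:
t = -7
E = -8 (E = 4 - (3 - 3*(-3)) = 4 - (3 + 9) = 4 - 1*12 = 4 - 12 = -8)
A(Z) = 4 - Z
V(o, N) = N + 2*o (V(o, N) = (N + o) + o = N + 2*o)
V(A(t), -93) - f = (-93 + 2*(4 - 1*(-7))) - 1*(-37320) = (-93 + 2*(4 + 7)) + 37320 = (-93 + 2*11) + 37320 = (-93 + 22) + 37320 = -71 + 37320 = 37249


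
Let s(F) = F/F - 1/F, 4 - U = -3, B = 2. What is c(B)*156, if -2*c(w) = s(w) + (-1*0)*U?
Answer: -39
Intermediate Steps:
U = 7 (U = 4 - 1*(-3) = 4 + 3 = 7)
s(F) = 1 - 1/F
c(w) = -(-1 + w)/(2*w) (c(w) = -((-1 + w)/w - 1*0*7)/2 = -((-1 + w)/w + 0*7)/2 = -((-1 + w)/w + 0)/2 = -(-1 + w)/(2*w))
c(B)*156 = ((1/2)*(1 - 1*2)/2)*156 = ((1/2)*(1/2)*(1 - 2))*156 = ((1/2)*(1/2)*(-1))*156 = -1/4*156 = -39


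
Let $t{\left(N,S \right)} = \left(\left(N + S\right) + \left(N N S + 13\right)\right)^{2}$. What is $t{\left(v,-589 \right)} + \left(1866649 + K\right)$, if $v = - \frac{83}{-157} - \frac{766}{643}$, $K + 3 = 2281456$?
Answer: $\frac{503277256494570207154988102}{103858608912081568801} \approx 4.8458 \cdot 10^{6}$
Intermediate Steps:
$K = 2281453$ ($K = -3 + 2281456 = 2281453$)
$v = - \frac{66893}{100951}$ ($v = \left(-83\right) \left(- \frac{1}{157}\right) - \frac{766}{643} = \frac{83}{157} - \frac{766}{643} = - \frac{66893}{100951} \approx -0.66263$)
$t{\left(N,S \right)} = \left(13 + N + S + S N^{2}\right)^{2}$ ($t{\left(N,S \right)} = \left(\left(N + S\right) + \left(N^{2} S + 13\right)\right)^{2} = \left(\left(N + S\right) + \left(S N^{2} + 13\right)\right)^{2} = \left(\left(N + S\right) + \left(13 + S N^{2}\right)\right)^{2} = \left(13 + N + S + S N^{2}\right)^{2}$)
$t{\left(v,-589 \right)} + \left(1866649 + K\right) = \left(13 - \frac{66893}{100951} - 589 - 589 \left(- \frac{66893}{100951}\right)^{2}\right)^{2} + \left(1866649 + 2281453\right) = \left(13 - \frac{66893}{100951} - 589 - \frac{2635582661461}{10191104401}\right)^{2} + 4148102 = \left(- \frac{8512411711680}{10191104401}\right)^{2} + 4148102 = \frac{72461153149146827448422400}{103858608912081568801} + 4148102 = \frac{503277256494570207154988102}{103858608912081568801}$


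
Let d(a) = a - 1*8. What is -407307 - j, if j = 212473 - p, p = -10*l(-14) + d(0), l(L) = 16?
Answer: -619948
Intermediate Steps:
d(a) = -8 + a (d(a) = a - 8 = -8 + a)
p = -168 (p = -10*16 + (-8 + 0) = -160 - 8 = -168)
j = 212641 (j = 212473 - 1*(-168) = 212473 + 168 = 212641)
-407307 - j = -407307 - 1*212641 = -407307 - 212641 = -619948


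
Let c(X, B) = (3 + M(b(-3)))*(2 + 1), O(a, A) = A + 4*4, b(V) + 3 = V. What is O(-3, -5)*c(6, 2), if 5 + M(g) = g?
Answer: -264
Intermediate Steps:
b(V) = -3 + V
O(a, A) = 16 + A (O(a, A) = A + 16 = 16 + A)
M(g) = -5 + g
c(X, B) = -24 (c(X, B) = (3 + (-5 + (-3 - 3)))*(2 + 1) = (3 + (-5 - 6))*3 = (3 - 11)*3 = -8*3 = -24)
O(-3, -5)*c(6, 2) = (16 - 5)*(-24) = 11*(-24) = -264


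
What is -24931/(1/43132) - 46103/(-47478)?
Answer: -51054227698273/47478 ≈ -1.0753e+9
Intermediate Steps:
-24931/(1/43132) - 46103/(-47478) = -24931/1/43132 - 46103*(-1/47478) = -24931*43132 + 46103/47478 = -1075323892 + 46103/47478 = -51054227698273/47478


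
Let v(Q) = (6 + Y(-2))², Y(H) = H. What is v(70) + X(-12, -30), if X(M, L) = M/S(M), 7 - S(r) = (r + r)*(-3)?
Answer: 1052/65 ≈ 16.185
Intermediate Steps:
S(r) = 7 + 6*r (S(r) = 7 - (r + r)*(-3) = 7 - 2*r*(-3) = 7 - (-6)*r = 7 + 6*r)
X(M, L) = M/(7 + 6*M)
v(Q) = 16 (v(Q) = (6 - 2)² = 4² = 16)
v(70) + X(-12, -30) = 16 - 12/(7 + 6*(-12)) = 16 - 12/(7 - 72) = 16 - 12/(-65) = 16 - 12*(-1/65) = 16 + 12/65 = 1052/65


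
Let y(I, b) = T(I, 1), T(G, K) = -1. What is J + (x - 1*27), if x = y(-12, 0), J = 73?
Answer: 45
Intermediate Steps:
y(I, b) = -1
x = -1
J + (x - 1*27) = 73 + (-1 - 1*27) = 73 + (-1 - 27) = 73 - 28 = 45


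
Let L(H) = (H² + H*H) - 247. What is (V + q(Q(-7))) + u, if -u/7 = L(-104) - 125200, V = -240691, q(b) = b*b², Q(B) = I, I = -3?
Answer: 485987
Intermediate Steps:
Q(B) = -3
q(b) = b³
L(H) = -247 + 2*H² (L(H) = (H² + H²) - 247 = 2*H² - 247 = -247 + 2*H²)
u = 726705 (u = -7*((-247 + 2*(-104)²) - 125200) = -7*((-247 + 2*10816) - 125200) = -7*((-247 + 21632) - 125200) = -7*(21385 - 125200) = -7*(-103815) = 726705)
(V + q(Q(-7))) + u = (-240691 + (-3)³) + 726705 = (-240691 - 27) + 726705 = -240718 + 726705 = 485987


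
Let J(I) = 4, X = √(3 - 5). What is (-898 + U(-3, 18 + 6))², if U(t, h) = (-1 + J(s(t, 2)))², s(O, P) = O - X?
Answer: 790321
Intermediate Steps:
X = I*√2 (X = √(-2) = I*√2 ≈ 1.4142*I)
s(O, P) = O - I*√2
U(t, h) = 9 (U(t, h) = (-1 + 4)² = 3² = 9)
(-898 + U(-3, 18 + 6))² = (-898 + 9)² = (-889)² = 790321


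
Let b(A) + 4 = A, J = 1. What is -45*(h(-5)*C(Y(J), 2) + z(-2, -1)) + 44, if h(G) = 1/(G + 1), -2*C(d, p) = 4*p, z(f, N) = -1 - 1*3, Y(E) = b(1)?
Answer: 179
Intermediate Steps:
b(A) = -4 + A
Y(E) = -3 (Y(E) = -4 + 1 = -3)
z(f, N) = -4 (z(f, N) = -1 - 3 = -4)
C(d, p) = -2*p
h(G) = 1/(1 + G)
-45*(h(-5)*C(Y(J), 2) + z(-2, -1)) + 44 = -45*((-2*2)/(1 - 5) - 4) + 44 = -45*(-4/(-4) - 4) + 44 = -45*(-1/4*(-4) - 4) + 44 = -45*(1 - 4) + 44 = -45*(-3) + 44 = 135 + 44 = 179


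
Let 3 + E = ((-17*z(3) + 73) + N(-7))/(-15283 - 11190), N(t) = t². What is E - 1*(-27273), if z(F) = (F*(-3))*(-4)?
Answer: 721919200/26473 ≈ 27270.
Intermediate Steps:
z(F) = 12*F (z(F) = -3*F*(-4) = 12*F)
E = -78929/26473 (E = -3 + ((-204*3 + 73) + (-7)²)/(-15283 - 11190) = -3 + ((-17*36 + 73) + 49)/(-26473) = -3 + ((-612 + 73) + 49)*(-1/26473) = -3 + (-539 + 49)*(-1/26473) = -3 - 490*(-1/26473) = -3 + 490/26473 = -78929/26473 ≈ -2.9815)
E - 1*(-27273) = -78929/26473 - 1*(-27273) = -78929/26473 + 27273 = 721919200/26473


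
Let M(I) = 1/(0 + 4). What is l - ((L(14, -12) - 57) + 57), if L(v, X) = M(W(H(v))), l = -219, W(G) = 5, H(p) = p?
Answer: -877/4 ≈ -219.25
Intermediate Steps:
M(I) = ¼ (M(I) = 1/4 = ¼)
L(v, X) = ¼
l - ((L(14, -12) - 57) + 57) = -219 - ((¼ - 57) + 57) = -219 - (-227/4 + 57) = -219 - 1*¼ = -219 - ¼ = -877/4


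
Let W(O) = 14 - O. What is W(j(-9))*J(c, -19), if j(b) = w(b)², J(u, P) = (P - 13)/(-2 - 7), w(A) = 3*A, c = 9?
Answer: -22880/9 ≈ -2542.2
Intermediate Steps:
J(u, P) = 13/9 - P/9 (J(u, P) = (-13 + P)/(-9) = (-13 + P)*(-⅑) = 13/9 - P/9)
j(b) = 9*b² (j(b) = (3*b)² = 9*b²)
W(j(-9))*J(c, -19) = (14 - 9*(-9)²)*(13/9 - ⅑*(-19)) = (14 - 9*81)*(13/9 + 19/9) = (14 - 1*729)*(32/9) = (14 - 729)*(32/9) = -715*32/9 = -22880/9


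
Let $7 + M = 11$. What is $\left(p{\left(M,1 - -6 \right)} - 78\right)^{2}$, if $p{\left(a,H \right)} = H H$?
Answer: $841$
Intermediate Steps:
$M = 4$ ($M = -7 + 11 = 4$)
$p{\left(a,H \right)} = H^{2}$
$\left(p{\left(M,1 - -6 \right)} - 78\right)^{2} = \left(\left(1 - -6\right)^{2} - 78\right)^{2} = \left(\left(1 + 6\right)^{2} - 78\right)^{2} = \left(7^{2} - 78\right)^{2} = \left(49 - 78\right)^{2} = \left(-29\right)^{2} = 841$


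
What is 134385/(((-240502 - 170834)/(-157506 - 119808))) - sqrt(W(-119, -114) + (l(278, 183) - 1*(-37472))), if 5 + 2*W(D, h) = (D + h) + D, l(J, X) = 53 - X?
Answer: 2070380105/22852 - sqrt(148654)/2 ≈ 90407.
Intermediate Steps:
W(D, h) = -5/2 + D + h/2 (W(D, h) = -5/2 + ((D + h) + D)/2 = -5/2 + (h + 2*D)/2 = -5/2 + (D + h/2) = -5/2 + D + h/2)
134385/(((-240502 - 170834)/(-157506 - 119808))) - sqrt(W(-119, -114) + (l(278, 183) - 1*(-37472))) = 134385/(((-240502 - 170834)/(-157506 - 119808))) - sqrt((-5/2 - 119 + (1/2)*(-114)) + ((53 - 1*183) - 1*(-37472))) = 134385/((-411336/(-277314))) - sqrt((-5/2 - 119 - 57) + ((53 - 183) + 37472)) = 134385/((-411336*(-1/277314))) - sqrt(-357/2 + (-130 + 37472)) = 134385/(68556/46219) - sqrt(-357/2 + 37342) = 134385*(46219/68556) - sqrt(74327/2) = 2070380105/22852 - sqrt(148654)/2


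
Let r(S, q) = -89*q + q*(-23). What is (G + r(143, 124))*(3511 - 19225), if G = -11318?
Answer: 396087084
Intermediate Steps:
r(S, q) = -112*q (r(S, q) = -89*q - 23*q = -112*q)
(G + r(143, 124))*(3511 - 19225) = (-11318 - 112*124)*(3511 - 19225) = (-11318 - 13888)*(-15714) = -25206*(-15714) = 396087084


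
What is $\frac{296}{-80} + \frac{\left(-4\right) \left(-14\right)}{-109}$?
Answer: $- \frac{4593}{1090} \approx -4.2138$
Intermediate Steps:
$\frac{296}{-80} + \frac{\left(-4\right) \left(-14\right)}{-109} = 296 \left(- \frac{1}{80}\right) + 56 \left(- \frac{1}{109}\right) = - \frac{37}{10} - \frac{56}{109} = - \frac{4593}{1090}$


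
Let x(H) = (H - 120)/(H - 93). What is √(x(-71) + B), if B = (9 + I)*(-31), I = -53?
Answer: √9179367/82 ≈ 36.948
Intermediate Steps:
x(H) = (-120 + H)/(-93 + H)
B = 1364 (B = (9 - 53)*(-31) = -44*(-31) = 1364)
√(x(-71) + B) = √((-120 - 71)/(-93 - 71) + 1364) = √(-191/(-164) + 1364) = √(-1/164*(-191) + 1364) = √(191/164 + 1364) = √(223887/164) = √9179367/82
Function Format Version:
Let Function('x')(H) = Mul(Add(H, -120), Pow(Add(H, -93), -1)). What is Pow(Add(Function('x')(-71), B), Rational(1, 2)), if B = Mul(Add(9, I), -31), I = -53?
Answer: Mul(Rational(1, 82), Pow(9179367, Rational(1, 2))) ≈ 36.948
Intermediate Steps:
Function('x')(H) = Mul(Pow(Add(-93, H), -1), Add(-120, H)) (Function('x')(H) = Mul(Add(-120, H), Pow(Add(-93, H), -1)) = Mul(Pow(Add(-93, H), -1), Add(-120, H)))
B = 1364 (B = Mul(Add(9, -53), -31) = Mul(-44, -31) = 1364)
Pow(Add(Function('x')(-71), B), Rational(1, 2)) = Pow(Add(Mul(Pow(Add(-93, -71), -1), Add(-120, -71)), 1364), Rational(1, 2)) = Pow(Add(Mul(Pow(-164, -1), -191), 1364), Rational(1, 2)) = Pow(Add(Mul(Rational(-1, 164), -191), 1364), Rational(1, 2)) = Pow(Add(Rational(191, 164), 1364), Rational(1, 2)) = Pow(Rational(223887, 164), Rational(1, 2)) = Mul(Rational(1, 82), Pow(9179367, Rational(1, 2)))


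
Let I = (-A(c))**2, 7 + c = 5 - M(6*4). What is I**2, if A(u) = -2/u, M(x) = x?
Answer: 1/28561 ≈ 3.5013e-5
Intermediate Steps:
c = -26 (c = -7 + (5 - 6*4) = -7 + (5 - 1*24) = -7 + (5 - 24) = -7 - 19 = -26)
I = 1/169 (I = (-(-2)/(-26))**2 = (-(-2)*(-1)/26)**2 = (-1*1/13)**2 = (-1/13)**2 = 1/169 ≈ 0.0059172)
I**2 = (1/169)**2 = 1/28561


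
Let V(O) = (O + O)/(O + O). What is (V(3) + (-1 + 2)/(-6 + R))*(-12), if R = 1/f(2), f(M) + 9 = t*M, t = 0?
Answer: -552/55 ≈ -10.036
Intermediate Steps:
f(M) = -9 (f(M) = -9 + 0*M = -9 + 0 = -9)
V(O) = 1 (V(O) = (2*O)/((2*O)) = (2*O)*(1/(2*O)) = 1)
R = -⅑ (R = 1/(-9) = -⅑ ≈ -0.11111)
(V(3) + (-1 + 2)/(-6 + R))*(-12) = (1 + (-1 + 2)/(-6 - ⅑))*(-12) = (1 + 1/(-55/9))*(-12) = (1 + 1*(-9/55))*(-12) = (1 - 9/55)*(-12) = (46/55)*(-12) = -552/55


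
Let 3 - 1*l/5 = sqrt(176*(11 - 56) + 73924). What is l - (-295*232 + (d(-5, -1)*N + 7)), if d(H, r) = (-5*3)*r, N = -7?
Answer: 68553 - 10*sqrt(16501) ≈ 67269.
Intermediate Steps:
d(H, r) = -15*r
l = 15 - 10*sqrt(16501) (l = 15 - 5*sqrt(176*(11 - 56) + 73924) = 15 - 5*sqrt(176*(-45) + 73924) = 15 - 5*sqrt(-7920 + 73924) = 15 - 10*sqrt(16501) ≈ -1269.6)
l - (-295*232 + (d(-5, -1)*N + 7)) = (15 - 10*sqrt(16501)) - (-295*232 + (-15*(-1)*(-7) + 7)) = (15 - 10*sqrt(16501)) - (-68440 + (15*(-7) + 7)) = (15 - 10*sqrt(16501)) - (-68440 + (-105 + 7)) = (15 - 10*sqrt(16501)) - (-68440 - 98) = (15 - 10*sqrt(16501)) - 1*(-68538) = (15 - 10*sqrt(16501)) + 68538 = 68553 - 10*sqrt(16501)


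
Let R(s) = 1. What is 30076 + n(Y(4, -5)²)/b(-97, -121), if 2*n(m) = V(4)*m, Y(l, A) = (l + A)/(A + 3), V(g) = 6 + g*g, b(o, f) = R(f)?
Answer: 120315/4 ≈ 30079.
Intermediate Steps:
b(o, f) = 1
V(g) = 6 + g²
Y(l, A) = (A + l)/(3 + A)
n(m) = 11*m (n(m) = ((6 + 4²)*m)/2 = ((6 + 16)*m)/2 = (22*m)/2 = 11*m)
30076 + n(Y(4, -5)²)/b(-97, -121) = 30076 + (11*((-5 + 4)/(3 - 5))²)/1 = 30076 + (11*(-1/(-2))²)*1 = 30076 + (11*(-½*(-1))²)*1 = 30076 + (11*(½)²)*1 = 30076 + (11*(¼))*1 = 30076 + (11/4)*1 = 30076 + 11/4 = 120315/4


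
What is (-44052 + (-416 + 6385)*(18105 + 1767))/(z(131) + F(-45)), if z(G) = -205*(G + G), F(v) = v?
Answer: -118571916/53755 ≈ -2205.8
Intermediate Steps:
z(G) = -410*G
(-44052 + (-416 + 6385)*(18105 + 1767))/(z(131) + F(-45)) = (-44052 + (-416 + 6385)*(18105 + 1767))/(-410*131 - 45) = (-44052 + 5969*19872)/(-53710 - 45) = (-44052 + 118615968)/(-53755) = 118571916*(-1/53755) = -118571916/53755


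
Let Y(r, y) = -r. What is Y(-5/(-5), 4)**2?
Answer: 1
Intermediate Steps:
Y(-5/(-5), 4)**2 = (-(-5)/(-5))**2 = (-(-5)*(-1)/5)**2 = (-1*1)**2 = (-1)**2 = 1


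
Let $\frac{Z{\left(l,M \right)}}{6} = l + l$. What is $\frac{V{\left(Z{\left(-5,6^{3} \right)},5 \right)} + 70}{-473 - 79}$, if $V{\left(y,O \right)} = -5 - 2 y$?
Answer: $- \frac{185}{552} \approx -0.33514$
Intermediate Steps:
$Z{\left(l,M \right)} = 12 l$ ($Z{\left(l,M \right)} = 6 \left(l + l\right) = 6 \cdot 2 l = 12 l$)
$\frac{V{\left(Z{\left(-5,6^{3} \right)},5 \right)} + 70}{-473 - 79} = \frac{\left(-5 - 2 \cdot 12 \left(-5\right)\right) + 70}{-473 - 79} = \frac{\left(-5 - -120\right) + 70}{-552} = \left(\left(-5 + 120\right) + 70\right) \left(- \frac{1}{552}\right) = \left(115 + 70\right) \left(- \frac{1}{552}\right) = 185 \left(- \frac{1}{552}\right) = - \frac{185}{552}$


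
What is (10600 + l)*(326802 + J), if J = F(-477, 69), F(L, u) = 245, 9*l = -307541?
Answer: -69380077627/9 ≈ -7.7089e+9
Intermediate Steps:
l = -307541/9 (l = (1/9)*(-307541) = -307541/9 ≈ -34171.)
J = 245
(10600 + l)*(326802 + J) = (10600 - 307541/9)*(326802 + 245) = -212141/9*327047 = -69380077627/9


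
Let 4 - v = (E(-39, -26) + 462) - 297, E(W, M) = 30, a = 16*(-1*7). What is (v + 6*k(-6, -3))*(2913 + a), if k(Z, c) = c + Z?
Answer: -686245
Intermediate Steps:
k(Z, c) = Z + c
a = -112 (a = 16*(-7) = -112)
v = -191 (v = 4 - ((30 + 462) - 297) = 4 - (492 - 297) = 4 - 1*195 = 4 - 195 = -191)
(v + 6*k(-6, -3))*(2913 + a) = (-191 + 6*(-6 - 3))*(2913 - 112) = (-191 + 6*(-9))*2801 = (-191 - 54)*2801 = -245*2801 = -686245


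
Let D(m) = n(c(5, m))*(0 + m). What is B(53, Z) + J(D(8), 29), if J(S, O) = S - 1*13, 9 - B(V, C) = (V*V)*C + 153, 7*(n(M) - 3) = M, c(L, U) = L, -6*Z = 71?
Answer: 1390727/42 ≈ 33113.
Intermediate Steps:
Z = -71/6 (Z = -1/6*71 = -71/6 ≈ -11.833)
n(M) = 3 + M/7
B(V, C) = -144 - C*V**2 (B(V, C) = 9 - ((V*V)*C + 153) = 9 - (V**2*C + 153) = 9 - (C*V**2 + 153) = 9 - (153 + C*V**2) = 9 + (-153 - C*V**2) = -144 - C*V**2)
D(m) = 26*m/7 (D(m) = (3 + (1/7)*5)*(0 + m) = (3 + 5/7)*m = 26*m/7)
J(S, O) = -13 + S (J(S, O) = S - 13 = -13 + S)
B(53, Z) + J(D(8), 29) = (-144 - 1*(-71/6)*53**2) + (-13 + (26/7)*8) = (-144 - 1*(-71/6)*2809) + (-13 + 208/7) = (-144 + 199439/6) + 117/7 = 198575/6 + 117/7 = 1390727/42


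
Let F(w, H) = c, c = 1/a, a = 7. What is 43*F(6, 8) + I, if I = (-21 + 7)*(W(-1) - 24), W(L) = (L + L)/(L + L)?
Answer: 2297/7 ≈ 328.14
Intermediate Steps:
W(L) = 1 (W(L) = (2*L)/((2*L)) = (2*L)*(1/(2*L)) = 1)
I = 322 (I = (-21 + 7)*(1 - 24) = -14*(-23) = 322)
c = ⅐ (c = 1/7 = ⅐ ≈ 0.14286)
F(w, H) = ⅐
43*F(6, 8) + I = 43*(⅐) + 322 = 43/7 + 322 = 2297/7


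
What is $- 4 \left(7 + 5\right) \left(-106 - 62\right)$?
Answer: $8064$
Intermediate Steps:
$- 4 \left(7 + 5\right) \left(-106 - 62\right) = \left(-4\right) 12 \left(-168\right) = \left(-48\right) \left(-168\right) = 8064$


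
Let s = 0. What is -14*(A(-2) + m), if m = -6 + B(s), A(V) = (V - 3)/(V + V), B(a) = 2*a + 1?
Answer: 105/2 ≈ 52.500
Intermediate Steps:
B(a) = 1 + 2*a
A(V) = (-3 + V)/(2*V) (A(V) = (-3 + V)/((2*V)) = (-3 + V)*(1/(2*V)) = (-3 + V)/(2*V))
m = -5 (m = -6 + (1 + 2*0) = -6 + (1 + 0) = -6 + 1 = -5)
-14*(A(-2) + m) = -14*((1/2)*(-3 - 2)/(-2) - 5) = -14*((1/2)*(-1/2)*(-5) - 5) = -14*(5/4 - 5) = -14*(-15/4) = 105/2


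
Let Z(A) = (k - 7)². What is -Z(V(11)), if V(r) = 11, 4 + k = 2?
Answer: -81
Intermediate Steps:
k = -2 (k = -4 + 2 = -2)
Z(A) = 81 (Z(A) = (-2 - 7)² = (-9)² = 81)
-Z(V(11)) = -1*81 = -81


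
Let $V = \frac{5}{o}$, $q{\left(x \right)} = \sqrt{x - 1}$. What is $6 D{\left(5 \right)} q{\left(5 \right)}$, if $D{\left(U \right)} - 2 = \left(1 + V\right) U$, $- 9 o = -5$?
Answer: $624$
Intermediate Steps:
$o = \frac{5}{9}$ ($o = \left(- \frac{1}{9}\right) \left(-5\right) = \frac{5}{9} \approx 0.55556$)
$q{\left(x \right)} = \sqrt{-1 + x}$
$V = 9$ ($V = \frac{5}{\frac{5}{9}} = 5 \cdot \frac{9}{5} = 9$)
$D{\left(U \right)} = 2 + 10 U$ ($D{\left(U \right)} = 2 + \left(1 + 9\right) U = 2 + 10 U$)
$6 D{\left(5 \right)} q{\left(5 \right)} = 6 \left(2 + 10 \cdot 5\right) \sqrt{-1 + 5} = 6 \left(2 + 50\right) \sqrt{4} = 6 \cdot 52 \cdot 2 = 312 \cdot 2 = 624$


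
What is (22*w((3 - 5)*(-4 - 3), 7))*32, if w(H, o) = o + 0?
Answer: 4928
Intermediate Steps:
w(H, o) = o
(22*w((3 - 5)*(-4 - 3), 7))*32 = (22*7)*32 = 154*32 = 4928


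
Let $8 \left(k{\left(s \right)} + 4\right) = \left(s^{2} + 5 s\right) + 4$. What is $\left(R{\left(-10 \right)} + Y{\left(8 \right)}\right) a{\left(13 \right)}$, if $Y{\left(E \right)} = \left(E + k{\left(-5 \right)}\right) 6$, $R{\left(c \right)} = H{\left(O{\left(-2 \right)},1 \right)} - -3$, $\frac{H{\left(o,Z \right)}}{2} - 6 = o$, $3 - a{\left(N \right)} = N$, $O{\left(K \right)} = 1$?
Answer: $-440$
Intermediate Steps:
$k{\left(s \right)} = - \frac{7}{2} + \frac{s^{2}}{8} + \frac{5 s}{8}$ ($k{\left(s \right)} = -4 + \frac{\left(s^{2} + 5 s\right) + 4}{8} = -4 + \frac{4 + s^{2} + 5 s}{8} = -4 + \left(\frac{1}{2} + \frac{s^{2}}{8} + \frac{5 s}{8}\right) = - \frac{7}{2} + \frac{s^{2}}{8} + \frac{5 s}{8}$)
$a{\left(N \right)} = 3 - N$
$H{\left(o,Z \right)} = 12 + 2 o$
$R{\left(c \right)} = 17$ ($R{\left(c \right)} = \left(12 + 2 \cdot 1\right) - -3 = \left(12 + 2\right) + 3 = 14 + 3 = 17$)
$Y{\left(E \right)} = -21 + 6 E$ ($Y{\left(E \right)} = \left(E + \left(- \frac{7}{2} + \frac{\left(-5\right)^{2}}{8} + \frac{5}{8} \left(-5\right)\right)\right) 6 = \left(E - \frac{7}{2}\right) 6 = \left(- \frac{7}{2} + E\right) 6 = -21 + 6 E$)
$\left(R{\left(-10 \right)} + Y{\left(8 \right)}\right) a{\left(13 \right)} = \left(17 + \left(-21 + 6 \cdot 8\right)\right) \left(3 - 13\right) = \left(17 + \left(-21 + 48\right)\right) \left(3 - 13\right) = \left(17 + 27\right) \left(-10\right) = 44 \left(-10\right) = -440$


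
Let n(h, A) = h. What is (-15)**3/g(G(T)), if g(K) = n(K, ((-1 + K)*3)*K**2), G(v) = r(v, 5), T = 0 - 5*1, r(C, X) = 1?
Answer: -3375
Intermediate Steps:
T = -5 (T = 0 - 5 = -5)
G(v) = 1
g(K) = K
(-15)**3/g(G(T)) = (-15)**3/1 = -3375*1 = -3375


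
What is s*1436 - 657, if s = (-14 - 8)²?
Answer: 694367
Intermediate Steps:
s = 484 (s = (-22)² = 484)
s*1436 - 657 = 484*1436 - 657 = 695024 - 657 = 694367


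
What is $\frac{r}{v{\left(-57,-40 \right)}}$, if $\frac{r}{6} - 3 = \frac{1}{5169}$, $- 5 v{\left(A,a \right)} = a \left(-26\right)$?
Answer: $- \frac{3877}{44798} \approx -0.086544$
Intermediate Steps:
$v{\left(A,a \right)} = \frac{26 a}{5}$ ($v{\left(A,a \right)} = - \frac{a \left(-26\right)}{5} = - \frac{\left(-26\right) a}{5} = \frac{26 a}{5}$)
$r = \frac{31016}{1723}$ ($r = 18 + \frac{6}{5169} = 18 + 6 \cdot \frac{1}{5169} = 18 + \frac{2}{1723} = \frac{31016}{1723} \approx 18.001$)
$\frac{r}{v{\left(-57,-40 \right)}} = \frac{31016}{1723 \cdot \frac{26}{5} \left(-40\right)} = \frac{31016}{1723 \left(-208\right)} = \frac{31016}{1723} \left(- \frac{1}{208}\right) = - \frac{3877}{44798}$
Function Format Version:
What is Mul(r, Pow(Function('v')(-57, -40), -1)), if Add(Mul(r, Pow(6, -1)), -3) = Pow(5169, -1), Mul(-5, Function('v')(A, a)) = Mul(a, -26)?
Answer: Rational(-3877, 44798) ≈ -0.086544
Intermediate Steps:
Function('v')(A, a) = Mul(Rational(26, 5), a) (Function('v')(A, a) = Mul(Rational(-1, 5), Mul(a, -26)) = Mul(Rational(-1, 5), Mul(-26, a)) = Mul(Rational(26, 5), a))
r = Rational(31016, 1723) (r = Add(18, Mul(6, Pow(5169, -1))) = Add(18, Mul(6, Rational(1, 5169))) = Add(18, Rational(2, 1723)) = Rational(31016, 1723) ≈ 18.001)
Mul(r, Pow(Function('v')(-57, -40), -1)) = Mul(Rational(31016, 1723), Pow(Mul(Rational(26, 5), -40), -1)) = Mul(Rational(31016, 1723), Pow(-208, -1)) = Mul(Rational(31016, 1723), Rational(-1, 208)) = Rational(-3877, 44798)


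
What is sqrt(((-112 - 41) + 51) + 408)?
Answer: 3*sqrt(34) ≈ 17.493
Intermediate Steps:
sqrt(((-112 - 41) + 51) + 408) = sqrt((-153 + 51) + 408) = sqrt(-102 + 408) = sqrt(306) = 3*sqrt(34)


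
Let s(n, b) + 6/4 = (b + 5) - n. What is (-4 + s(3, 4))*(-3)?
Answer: -3/2 ≈ -1.5000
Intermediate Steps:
s(n, b) = 7/2 + b - n (s(n, b) = -3/2 + ((b + 5) - n) = -3/2 + ((5 + b) - n) = -3/2 + (5 + b - n) = 7/2 + b - n)
(-4 + s(3, 4))*(-3) = (-4 + (7/2 + 4 - 1*3))*(-3) = (-4 + (7/2 + 4 - 3))*(-3) = (-4 + 9/2)*(-3) = (½)*(-3) = -3/2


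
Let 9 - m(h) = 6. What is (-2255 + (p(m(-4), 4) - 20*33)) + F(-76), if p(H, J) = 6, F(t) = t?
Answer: -2985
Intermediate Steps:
m(h) = 3 (m(h) = 9 - 1*6 = 9 - 6 = 3)
(-2255 + (p(m(-4), 4) - 20*33)) + F(-76) = (-2255 + (6 - 20*33)) - 76 = (-2255 + (6 - 660)) - 76 = (-2255 - 654) - 76 = -2909 - 76 = -2985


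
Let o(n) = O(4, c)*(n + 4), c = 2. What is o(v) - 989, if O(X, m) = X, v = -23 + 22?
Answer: -977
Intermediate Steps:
v = -1
o(n) = 16 + 4*n (o(n) = 4*(n + 4) = 4*(4 + n) = 16 + 4*n)
o(v) - 989 = (16 + 4*(-1)) - 989 = (16 - 4) - 989 = 12 - 989 = -977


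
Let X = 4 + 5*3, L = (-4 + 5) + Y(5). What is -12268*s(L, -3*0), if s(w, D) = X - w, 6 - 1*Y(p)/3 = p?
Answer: -184020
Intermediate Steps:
Y(p) = 18 - 3*p
L = 4 (L = (-4 + 5) + (18 - 3*5) = 1 + (18 - 15) = 1 + 3 = 4)
X = 19 (X = 4 + 15 = 19)
s(w, D) = 19 - w
-12268*s(L, -3*0) = -12268*(19 - 1*4) = -12268*(19 - 4) = -12268*15 = -184020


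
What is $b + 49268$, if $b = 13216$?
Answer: $62484$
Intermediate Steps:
$b + 49268 = 13216 + 49268 = 62484$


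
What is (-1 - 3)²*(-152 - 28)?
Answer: -2880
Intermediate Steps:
(-1 - 3)²*(-152 - 28) = (-4)²*(-180) = 16*(-180) = -2880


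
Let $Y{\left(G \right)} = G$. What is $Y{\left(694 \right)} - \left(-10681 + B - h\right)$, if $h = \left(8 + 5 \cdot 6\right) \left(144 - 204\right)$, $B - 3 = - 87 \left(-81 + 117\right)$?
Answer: $12224$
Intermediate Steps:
$B = -3129$ ($B = 3 - 87 \left(-81 + 117\right) = 3 - 3132 = -3129$)
$h = -2280$ ($h = \left(8 + 30\right) \left(-60\right) = 38 \left(-60\right) = -2280$)
$Y{\left(694 \right)} - \left(-10681 + B - h\right) = 694 + \left(-2280 + \left(10681 - -3129\right)\right) = 694 + \left(-2280 + \left(10681 + 3129\right)\right) = 694 + \left(-2280 + 13810\right) = 694 + 11530 = 12224$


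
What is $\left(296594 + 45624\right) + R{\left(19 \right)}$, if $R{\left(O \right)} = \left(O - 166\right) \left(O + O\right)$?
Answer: $336632$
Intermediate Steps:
$R{\left(O \right)} = 2 O \left(-166 + O\right)$ ($R{\left(O \right)} = \left(O - 166\right) 2 O = \left(-166 + O\right) 2 O = 2 O \left(-166 + O\right)$)
$\left(296594 + 45624\right) + R{\left(19 \right)} = \left(296594 + 45624\right) + 2 \cdot 19 \left(-166 + 19\right) = 342218 + 2 \cdot 19 \left(-147\right) = 342218 - 5586 = 336632$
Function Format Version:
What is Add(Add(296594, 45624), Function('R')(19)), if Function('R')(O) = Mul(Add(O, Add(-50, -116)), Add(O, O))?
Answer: 336632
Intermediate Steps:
Function('R')(O) = Mul(2, O, Add(-166, O)) (Function('R')(O) = Mul(Add(O, -166), Mul(2, O)) = Mul(Add(-166, O), Mul(2, O)) = Mul(2, O, Add(-166, O)))
Add(Add(296594, 45624), Function('R')(19)) = Add(Add(296594, 45624), Mul(2, 19, Add(-166, 19))) = Add(342218, Mul(2, 19, -147)) = Add(342218, -5586) = 336632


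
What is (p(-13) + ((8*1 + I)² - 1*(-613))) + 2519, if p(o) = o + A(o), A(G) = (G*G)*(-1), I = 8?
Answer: 3206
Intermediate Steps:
A(G) = -G² (A(G) = G²*(-1) = -G²)
p(o) = o - o²
(p(-13) + ((8*1 + I)² - 1*(-613))) + 2519 = (-13*(1 - 1*(-13)) + ((8*1 + 8)² - 1*(-613))) + 2519 = (-13*(1 + 13) + ((8 + 8)² + 613)) + 2519 = (-13*14 + (16² + 613)) + 2519 = (-182 + (256 + 613)) + 2519 = (-182 + 869) + 2519 = 687 + 2519 = 3206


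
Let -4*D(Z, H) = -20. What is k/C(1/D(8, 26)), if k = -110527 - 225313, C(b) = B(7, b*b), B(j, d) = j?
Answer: -335840/7 ≈ -47977.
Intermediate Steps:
D(Z, H) = 5 (D(Z, H) = -¼*(-20) = 5)
C(b) = 7
k = -335840
k/C(1/D(8, 26)) = -335840/7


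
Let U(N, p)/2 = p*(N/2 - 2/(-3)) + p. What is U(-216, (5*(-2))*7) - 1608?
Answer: 39836/3 ≈ 13279.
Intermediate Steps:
U(N, p) = 2*p + 2*p*(2/3 + N/2) (U(N, p) = 2*(p*(N/2 - 2/(-3)) + p) = 2*(p*(N*(1/2) - 2*(-1/3)) + p) = 2*(p*(N/2 + 2/3) + p) = 2*(p*(2/3 + N/2) + p) = 2*(p + p*(2/3 + N/2)) = 2*p + 2*p*(2/3 + N/2))
U(-216, (5*(-2))*7) - 1608 = ((5*(-2))*7)*(10 + 3*(-216))/3 - 1608 = (-10*7)*(10 - 648)/3 - 1608 = (1/3)*(-70)*(-638) - 1608 = 44660/3 - 1608 = 39836/3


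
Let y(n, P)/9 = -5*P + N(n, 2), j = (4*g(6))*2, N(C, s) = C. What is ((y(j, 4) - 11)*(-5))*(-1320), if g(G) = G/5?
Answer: -690360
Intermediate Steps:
g(G) = G/5 (g(G) = G*(⅕) = G/5)
j = 48/5 (j = (4*((⅕)*6))*2 = (4*(6/5))*2 = (24/5)*2 = 48/5 ≈ 9.6000)
y(n, P) = -45*P + 9*n (y(n, P) = 9*(-5*P + n) = 9*(n - 5*P) = -45*P + 9*n)
((y(j, 4) - 11)*(-5))*(-1320) = (((-45*4 + 9*(48/5)) - 11)*(-5))*(-1320) = (((-180 + 432/5) - 11)*(-5))*(-1320) = ((-468/5 - 11)*(-5))*(-1320) = -523/5*(-5)*(-1320) = 523*(-1320) = -690360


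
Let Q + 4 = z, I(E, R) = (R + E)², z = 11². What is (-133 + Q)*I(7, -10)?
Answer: -144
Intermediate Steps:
z = 121
I(E, R) = (E + R)²
Q = 117 (Q = -4 + 121 = 117)
(-133 + Q)*I(7, -10) = (-133 + 117)*(7 - 10)² = -16*(-3)² = -16*9 = -144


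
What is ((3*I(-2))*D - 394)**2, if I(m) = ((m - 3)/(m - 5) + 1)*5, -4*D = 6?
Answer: 9168784/49 ≈ 1.8712e+5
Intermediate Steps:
D = -3/2 (D = -1/4*6 = -3/2 ≈ -1.5000)
I(m) = 5 + 5*(-3 + m)/(-5 + m) (I(m) = ((-3 + m)/(-5 + m) + 1)*5 = (1 + (-3 + m)/(-5 + m))*5 = 5 + 5*(-3 + m)/(-5 + m))
((3*I(-2))*D - 394)**2 = ((3*(10*(-4 - 2)/(-5 - 2)))*(-3/2) - 394)**2 = ((3*(10*(-6)/(-7)))*(-3/2) - 394)**2 = ((3*(10*(-1/7)*(-6)))*(-3/2) - 394)**2 = ((3*(60/7))*(-3/2) - 394)**2 = ((180/7)*(-3/2) - 394)**2 = (-270/7 - 394)**2 = (-3028/7)**2 = 9168784/49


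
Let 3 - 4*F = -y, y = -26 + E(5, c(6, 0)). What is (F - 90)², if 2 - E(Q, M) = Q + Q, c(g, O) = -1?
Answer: 152881/16 ≈ 9555.1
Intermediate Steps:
E(Q, M) = 2 - 2*Q (E(Q, M) = 2 - (Q + Q) = 2 - 2*Q)
y = -34 (y = -26 + (2 - 2*5) = -26 + (2 - 10) = -26 - 8 = -34)
F = -31/4 (F = ¾ - (-1)*(-34)/4 = ¾ - ¼*34 = ¾ - 17/2 = -31/4 ≈ -7.7500)
(F - 90)² = (-31/4 - 90)² = (-391/4)² = 152881/16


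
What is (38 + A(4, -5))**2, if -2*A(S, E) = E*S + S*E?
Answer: 3364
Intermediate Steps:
A(S, E) = -E*S (A(S, E) = -(E*S + S*E)/2 = -(E*S + E*S)/2 = -E*S)
(38 + A(4, -5))**2 = (38 - 1*(-5)*4)**2 = (38 + 20)**2 = 58**2 = 3364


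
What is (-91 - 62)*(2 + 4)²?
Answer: -5508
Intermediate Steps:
(-91 - 62)*(2 + 4)² = -153*6² = -153*36 = -5508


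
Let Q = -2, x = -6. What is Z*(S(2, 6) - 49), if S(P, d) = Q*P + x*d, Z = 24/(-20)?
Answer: 534/5 ≈ 106.80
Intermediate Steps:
Z = -6/5 (Z = 24*(-1/20) = -6/5 ≈ -1.2000)
S(P, d) = -6*d - 2*P (S(P, d) = -2*P - 6*d = -6*d - 2*P)
Z*(S(2, 6) - 49) = -6*((-6*6 - 2*2) - 49)/5 = -6*((-36 - 4) - 49)/5 = -6*(-40 - 49)/5 = -6/5*(-89) = 534/5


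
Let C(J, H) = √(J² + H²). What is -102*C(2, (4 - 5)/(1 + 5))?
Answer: -17*√145 ≈ -204.71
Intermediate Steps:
C(J, H) = √(H² + J²)
-102*C(2, (4 - 5)/(1 + 5)) = -102*√(((4 - 5)/(1 + 5))² + 2²) = -102*√((-1/6)² + 4) = -102*√((-1*⅙)² + 4) = -102*√((-⅙)² + 4) = -102*√(1/36 + 4) = -17*√145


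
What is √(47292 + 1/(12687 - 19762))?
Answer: √94689224417/1415 ≈ 217.47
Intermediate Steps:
√(47292 + 1/(12687 - 19762)) = √(47292 + 1/(-7075)) = √(47292 - 1/7075) = √(334590899/7075) = √94689224417/1415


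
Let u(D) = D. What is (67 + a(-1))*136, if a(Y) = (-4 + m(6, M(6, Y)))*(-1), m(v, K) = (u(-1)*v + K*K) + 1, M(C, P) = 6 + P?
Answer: 6936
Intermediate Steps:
m(v, K) = 1 + K**2 - v (m(v, K) = (-v + K*K) + 1 = (-v + K**2) + 1 = (K**2 - v) + 1 = 1 + K**2 - v)
a(Y) = 9 - (6 + Y)**2 (a(Y) = (-4 + (1 + (6 + Y)**2 - 1*6))*(-1) = (-4 + (1 + (6 + Y)**2 - 6))*(-1) = (-4 + (-5 + (6 + Y)**2))*(-1) = (-9 + (6 + Y)**2)*(-1) = 9 - (6 + Y)**2)
(67 + a(-1))*136 = (67 + (9 - (6 - 1)**2))*136 = (67 + (9 - 1*5**2))*136 = (67 + (9 - 1*25))*136 = (67 + (9 - 25))*136 = (67 - 16)*136 = 51*136 = 6936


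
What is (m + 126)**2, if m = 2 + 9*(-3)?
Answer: 10201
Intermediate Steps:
m = -25 (m = 2 - 27 = -25)
(m + 126)**2 = (-25 + 126)**2 = 101**2 = 10201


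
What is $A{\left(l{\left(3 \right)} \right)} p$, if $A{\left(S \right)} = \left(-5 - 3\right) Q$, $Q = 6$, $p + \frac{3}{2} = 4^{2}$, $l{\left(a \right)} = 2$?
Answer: $-696$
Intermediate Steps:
$p = \frac{29}{2}$ ($p = - \frac{3}{2} + 4^{2} = - \frac{3}{2} + 16 = \frac{29}{2} \approx 14.5$)
$A{\left(S \right)} = -48$ ($A{\left(S \right)} = \left(-5 - 3\right) 6 = \left(-8\right) 6 = -48$)
$A{\left(l{\left(3 \right)} \right)} p = \left(-48\right) \frac{29}{2} = -696$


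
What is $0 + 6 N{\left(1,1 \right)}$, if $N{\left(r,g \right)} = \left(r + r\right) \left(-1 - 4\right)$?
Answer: $-60$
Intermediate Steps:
$N{\left(r,g \right)} = - 10 r$ ($N{\left(r,g \right)} = 2 r \left(-5\right) = - 10 r$)
$0 + 6 N{\left(1,1 \right)} = 0 + 6 \left(\left(-10\right) 1\right) = 0 + 6 \left(-10\right) = 0 - 60 = -60$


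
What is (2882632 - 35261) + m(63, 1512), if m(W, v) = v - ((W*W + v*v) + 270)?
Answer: 558500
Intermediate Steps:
m(W, v) = -270 + v - W² - v² (m(W, v) = v - ((W² + v²) + 270) = v - (270 + W² + v²) = v + (-270 - W² - v²) = -270 + v - W² - v²)
(2882632 - 35261) + m(63, 1512) = (2882632 - 35261) + (-270 + 1512 - 1*63² - 1*1512²) = 2847371 + (-270 + 1512 - 1*3969 - 1*2286144) = 2847371 + (-270 + 1512 - 3969 - 2286144) = 2847371 - 2288871 = 558500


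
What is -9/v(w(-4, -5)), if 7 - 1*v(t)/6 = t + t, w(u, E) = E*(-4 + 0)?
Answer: 1/22 ≈ 0.045455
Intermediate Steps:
w(u, E) = -4*E (w(u, E) = E*(-4) = -4*E)
v(t) = 42 - 12*t (v(t) = 42 - 6*(t + t) = 42 - 12*t)
-9/v(w(-4, -5)) = -9/(42 - (-48)*(-5)) = -9/(42 - 12*20) = -9/(42 - 240) = -9/(-198) = -9*(-1/198) = 1/22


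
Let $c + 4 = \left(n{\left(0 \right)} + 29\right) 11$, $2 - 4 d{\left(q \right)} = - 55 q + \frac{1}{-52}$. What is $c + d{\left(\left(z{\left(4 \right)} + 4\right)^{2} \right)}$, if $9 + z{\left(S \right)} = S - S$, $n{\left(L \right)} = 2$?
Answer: $\frac{141701}{208} \approx 681.25$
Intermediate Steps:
$z{\left(S \right)} = -9$ ($z{\left(S \right)} = -9 + \left(S - S\right) = -9 + 0 = -9$)
$d{\left(q \right)} = \frac{105}{208} + \frac{55 q}{4}$ ($d{\left(q \right)} = \frac{1}{2} - \frac{- 55 q + \frac{1}{-52}}{4} = \frac{1}{2} - \frac{- 55 q - \frac{1}{52}}{4} = \frac{1}{2} - \frac{- \frac{1}{52} - 55 q}{4} = \frac{1}{2} + \left(\frac{1}{208} + \frac{55 q}{4}\right) = \frac{105}{208} + \frac{55 q}{4}$)
$c = 337$ ($c = -4 + \left(2 + 29\right) 11 = -4 + 31 \cdot 11 = -4 + 341 = 337$)
$c + d{\left(\left(z{\left(4 \right)} + 4\right)^{2} \right)} = 337 + \left(\frac{105}{208} + \frac{55 \left(-9 + 4\right)^{2}}{4}\right) = 337 + \left(\frac{105}{208} + \frac{55 \left(-5\right)^{2}}{4}\right) = 337 + \left(\frac{105}{208} + \frac{55}{4} \cdot 25\right) = 337 + \left(\frac{105}{208} + \frac{1375}{4}\right) = 337 + \frac{71605}{208} = \frac{141701}{208}$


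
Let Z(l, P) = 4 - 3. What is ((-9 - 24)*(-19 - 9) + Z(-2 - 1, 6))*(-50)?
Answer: -46250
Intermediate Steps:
Z(l, P) = 1
((-9 - 24)*(-19 - 9) + Z(-2 - 1, 6))*(-50) = ((-9 - 24)*(-19 - 9) + 1)*(-50) = (-33*(-28) + 1)*(-50) = (924 + 1)*(-50) = 925*(-50) = -46250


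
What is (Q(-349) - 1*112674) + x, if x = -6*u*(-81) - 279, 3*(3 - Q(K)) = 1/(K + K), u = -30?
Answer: -267047819/2094 ≈ -1.2753e+5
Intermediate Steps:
Q(K) = 3 - 1/(6*K) (Q(K) = 3 - 1/(3*(K + K)) = 3 - 1/(2*K)/3 = 3 - 1/(6*K))
x = -14859 (x = -6*(-30)*(-81) - 279 = 180*(-81) - 279 = -14580 - 279 = -14859)
(Q(-349) - 1*112674) + x = ((3 - ⅙/(-349)) - 1*112674) - 14859 = ((3 - ⅙*(-1/349)) - 112674) - 14859 = ((3 + 1/2094) - 112674) - 14859 = (6283/2094 - 112674) - 14859 = -235933073/2094 - 14859 = -267047819/2094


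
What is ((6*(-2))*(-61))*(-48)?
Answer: -35136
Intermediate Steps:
((6*(-2))*(-61))*(-48) = -12*(-61)*(-48) = 732*(-48) = -35136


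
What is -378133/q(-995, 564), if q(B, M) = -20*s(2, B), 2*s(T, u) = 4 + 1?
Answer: 378133/50 ≈ 7562.7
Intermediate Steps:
s(T, u) = 5/2 (s(T, u) = (4 + 1)/2 = (½)*5 = 5/2)
q(B, M) = -50 (q(B, M) = -20*5/2 = -50)
-378133/q(-995, 564) = -378133/(-50) = -378133*(-1/50) = 378133/50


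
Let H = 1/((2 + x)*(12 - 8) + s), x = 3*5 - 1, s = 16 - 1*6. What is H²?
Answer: 1/5476 ≈ 0.00018262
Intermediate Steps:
s = 10 (s = 16 - 6 = 10)
x = 14 (x = 15 - 1 = 14)
H = 1/74 (H = 1/((2 + 14)*(12 - 8) + 10) = 1/(16*4 + 10) = 1/(64 + 10) = 1/74 ≈ 0.013514)
H² = (1/74)² = 1/5476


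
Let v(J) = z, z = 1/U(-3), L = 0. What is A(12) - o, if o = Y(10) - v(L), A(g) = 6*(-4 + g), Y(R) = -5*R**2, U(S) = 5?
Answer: 2741/5 ≈ 548.20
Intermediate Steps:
A(g) = -24 + 6*g
z = 1/5 ≈ 0.20000
v(J) = 1/5
o = -2501/5 (o = -5*10**2 - 1*1/5 = -5*100 - 1/5 = -500 - 1/5 = -2501/5 ≈ -500.20)
A(12) - o = (-24 + 6*12) - 1*(-2501/5) = (-24 + 72) + 2501/5 = 48 + 2501/5 = 2741/5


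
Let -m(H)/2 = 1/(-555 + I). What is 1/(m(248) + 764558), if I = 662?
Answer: 107/81807704 ≈ 1.3079e-6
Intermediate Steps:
m(H) = -2/107 (m(H) = -2/(-555 + 662) = -2/107)
1/(m(248) + 764558) = 1/(-2/107 + 764558) = 1/(81807704/107) = 107/81807704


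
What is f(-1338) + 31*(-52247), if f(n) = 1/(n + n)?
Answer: -4334202133/2676 ≈ -1.6197e+6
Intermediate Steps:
f(n) = 1/(2*n)
f(-1338) + 31*(-52247) = (½)/(-1338) + 31*(-52247) = (½)*(-1/1338) - 1619657 = -1/2676 - 1619657 = -4334202133/2676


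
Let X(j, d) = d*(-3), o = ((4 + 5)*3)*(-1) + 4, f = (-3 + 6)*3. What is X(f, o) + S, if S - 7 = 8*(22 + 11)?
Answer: 340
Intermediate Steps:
f = 9 (f = 3*3 = 9)
o = -23 (o = (9*3)*(-1) + 4 = 27*(-1) + 4 = -27 + 4 = -23)
X(j, d) = -3*d
S = 271 (S = 7 + 8*(22 + 11) = 7 + 8*33 = 7 + 264 = 271)
X(f, o) + S = -3*(-23) + 271 = 69 + 271 = 340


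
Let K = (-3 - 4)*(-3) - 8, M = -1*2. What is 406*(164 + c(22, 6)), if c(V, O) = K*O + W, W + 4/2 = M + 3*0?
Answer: 96628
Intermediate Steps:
M = -2
W = -4 (W = -2 + (-2 + 3*0) = -2 + (-2 + 0) = -2 - 2 = -4)
K = 13 (K = -7*(-3) - 8 = 21 - 8 = 13)
c(V, O) = -4 + 13*O (c(V, O) = 13*O - 4 = -4 + 13*O)
406*(164 + c(22, 6)) = 406*(164 + (-4 + 13*6)) = 406*(164 + (-4 + 78)) = 406*(164 + 74) = 406*238 = 96628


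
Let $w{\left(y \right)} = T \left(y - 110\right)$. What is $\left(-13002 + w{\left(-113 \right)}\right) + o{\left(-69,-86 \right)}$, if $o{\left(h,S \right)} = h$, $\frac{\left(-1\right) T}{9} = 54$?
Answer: $95307$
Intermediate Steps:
$T = -486$ ($T = \left(-9\right) 54 = -486$)
$w{\left(y \right)} = 53460 - 486 y$ ($w{\left(y \right)} = - 486 \left(y - 110\right) = - 486 \left(-110 + y\right) = 53460 - 486 y$)
$\left(-13002 + w{\left(-113 \right)}\right) + o{\left(-69,-86 \right)} = \left(-13002 + \left(53460 - -54918\right)\right) - 69 = \left(-13002 + \left(53460 + 54918\right)\right) - 69 = \left(-13002 + 108378\right) - 69 = 95376 - 69 = 95307$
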